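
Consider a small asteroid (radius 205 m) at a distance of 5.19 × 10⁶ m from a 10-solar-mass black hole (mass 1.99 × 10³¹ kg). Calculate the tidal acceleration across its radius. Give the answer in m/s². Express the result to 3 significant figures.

3.90 × 10³ m/s²

Δa = 2GMr/d³
   = 2 × (6.674 × 10⁻¹¹) × (1.99 × 10³¹) × (205) / (5.19 × 10⁶)³
   = 3.90 × 10³ m/s²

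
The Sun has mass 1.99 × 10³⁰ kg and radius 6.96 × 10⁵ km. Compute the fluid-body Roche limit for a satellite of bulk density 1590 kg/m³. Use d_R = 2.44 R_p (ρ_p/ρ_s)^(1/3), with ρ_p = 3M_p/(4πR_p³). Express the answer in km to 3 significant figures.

1.63 × 10⁶ km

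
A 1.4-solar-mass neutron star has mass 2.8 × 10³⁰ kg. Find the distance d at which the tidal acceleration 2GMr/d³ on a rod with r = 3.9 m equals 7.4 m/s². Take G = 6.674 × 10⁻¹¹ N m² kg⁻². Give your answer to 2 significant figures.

5.8 × 10⁶ m

2GMr/d³ = a_tidal  ⇒  d = (2GMr / a_tidal)^(1/3)
d = (2 × 6.674×10⁻¹¹ × (2.8 × 10³⁰) × (3.9) / (7.4))^(1/3)
  = 5.8 × 10⁶ m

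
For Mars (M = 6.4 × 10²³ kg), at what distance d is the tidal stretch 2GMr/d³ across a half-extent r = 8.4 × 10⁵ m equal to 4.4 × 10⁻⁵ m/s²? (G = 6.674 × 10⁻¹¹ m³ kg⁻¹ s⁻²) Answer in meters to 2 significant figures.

1.2 × 10⁸ m

2GMr/d³ = a_tidal  ⇒  d = (2GMr / a_tidal)^(1/3)
d = (2 × 6.674×10⁻¹¹ × (6.4 × 10²³) × (8.4 × 10⁵) / (4.4 × 10⁻⁵))^(1/3)
  = 1.2 × 10⁸ m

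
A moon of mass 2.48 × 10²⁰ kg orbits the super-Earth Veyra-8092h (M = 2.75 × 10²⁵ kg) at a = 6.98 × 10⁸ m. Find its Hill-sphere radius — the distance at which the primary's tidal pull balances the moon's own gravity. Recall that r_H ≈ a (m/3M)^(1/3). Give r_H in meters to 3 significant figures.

1.01 × 10⁷ m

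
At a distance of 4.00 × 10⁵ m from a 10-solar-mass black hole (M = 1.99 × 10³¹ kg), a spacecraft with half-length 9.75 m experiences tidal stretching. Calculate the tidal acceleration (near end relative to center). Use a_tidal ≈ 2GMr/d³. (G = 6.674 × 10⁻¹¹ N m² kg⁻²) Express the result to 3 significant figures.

4.05 × 10⁵ m/s²

Since r ≪ d, expand the inverse-square field across one radius to get the leading 2GMr/d³ term.
Δg = 2GMr/d³
   = 2 × (6.674 × 10⁻¹¹) × (1.99 × 10³¹) × (9.75) / (4.00 × 10⁵)³
   = 4.05 × 10⁵ m/s²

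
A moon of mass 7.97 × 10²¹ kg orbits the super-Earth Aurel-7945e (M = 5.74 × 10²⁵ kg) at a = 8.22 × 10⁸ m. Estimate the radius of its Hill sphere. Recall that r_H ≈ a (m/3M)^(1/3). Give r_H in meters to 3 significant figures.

r_H ≈ a (m/3M)^(1/3)
    = (8.22 × 10⁸) × (7.97 × 10²¹ / (3 × 5.74 × 10²⁵))^(1/3)
    = 2.95 × 10⁷ m

2.95 × 10⁷ m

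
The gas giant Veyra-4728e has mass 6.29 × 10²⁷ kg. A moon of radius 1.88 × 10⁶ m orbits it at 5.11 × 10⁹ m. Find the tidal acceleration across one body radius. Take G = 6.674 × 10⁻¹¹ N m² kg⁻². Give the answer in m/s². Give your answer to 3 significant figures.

a_tidal = 2GMr/d³
        = 2 × (6.674 × 10⁻¹¹) × (6.29 × 10²⁷) × (1.88 × 10⁶) / (5.11 × 10⁹)³
        = 1.18 × 10⁻⁵ m/s²

1.18 × 10⁻⁵ m/s²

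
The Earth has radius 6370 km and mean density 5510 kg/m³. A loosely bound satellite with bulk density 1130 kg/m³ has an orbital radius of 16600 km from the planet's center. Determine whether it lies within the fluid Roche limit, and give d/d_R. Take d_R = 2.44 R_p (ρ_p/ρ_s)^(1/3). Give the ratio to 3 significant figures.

d_R = 2.44 × (6370 km) × (5510/1130)^(1/3) = 26360 km
d/d_R = (16600) / (26360) = 0.630
Since d/d_R < 1, the body is inside the Roche limit.

inside; d/d_R ≈ 0.630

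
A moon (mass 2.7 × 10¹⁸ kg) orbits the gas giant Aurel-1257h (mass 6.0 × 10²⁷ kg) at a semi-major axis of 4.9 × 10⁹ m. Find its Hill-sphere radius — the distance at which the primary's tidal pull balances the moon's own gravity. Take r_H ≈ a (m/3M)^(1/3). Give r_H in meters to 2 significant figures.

r_H ≈ a (m/3M)^(1/3)
    = (4.9 × 10⁹) × (2.7 × 10¹⁸ / (3 × 6.0 × 10²⁷))^(1/3)
    = 2.6 × 10⁶ m

2.6 × 10⁶ m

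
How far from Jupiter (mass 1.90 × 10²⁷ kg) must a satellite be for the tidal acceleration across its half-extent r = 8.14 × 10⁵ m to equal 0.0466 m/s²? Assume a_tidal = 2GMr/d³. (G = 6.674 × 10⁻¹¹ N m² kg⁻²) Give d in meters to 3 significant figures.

2GMr/d³ = a_tidal  ⇒  d = (2GMr / a_tidal)^(1/3)
d = (2 × 6.674×10⁻¹¹ × (1.90 × 10²⁷) × (8.14 × 10⁵) / (0.0466))^(1/3)
  = 1.64 × 10⁸ m

1.64 × 10⁸ m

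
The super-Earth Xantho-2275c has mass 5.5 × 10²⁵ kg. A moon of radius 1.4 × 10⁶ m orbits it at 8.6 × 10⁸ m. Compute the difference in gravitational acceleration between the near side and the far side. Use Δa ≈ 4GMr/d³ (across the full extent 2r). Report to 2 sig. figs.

a_tidal = 4GMr/d³
        = 4 × (6.674 × 10⁻¹¹) × (5.5 × 10²⁵) × (1.4 × 10⁶) / (8.6 × 10⁸)³
        = 3.2 × 10⁻⁵ m/s²

3.2 × 10⁻⁵ m/s²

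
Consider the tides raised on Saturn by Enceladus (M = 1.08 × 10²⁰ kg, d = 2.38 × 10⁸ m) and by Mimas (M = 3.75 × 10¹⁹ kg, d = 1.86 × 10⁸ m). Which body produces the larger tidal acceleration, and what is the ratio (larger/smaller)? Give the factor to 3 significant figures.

Enceladus, by a factor of ≈ 1.37

Tidal acceleration ∝ M/d³, so compare M/d³ for each.
Enceladus: (1.08 × 10²⁰) / (2.38 × 10⁸)³ = 8.011 × 10⁻⁶
Mimas: (3.75 × 10¹⁹) / (1.86 × 10⁸)³ = 5.828 × 10⁻⁶
Ratio (larger/smaller) = 1.37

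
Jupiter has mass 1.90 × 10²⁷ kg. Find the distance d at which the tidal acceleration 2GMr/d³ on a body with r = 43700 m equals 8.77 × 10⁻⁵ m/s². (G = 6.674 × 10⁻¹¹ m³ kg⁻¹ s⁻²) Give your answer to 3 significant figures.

2GMr/d³ = a_tidal  ⇒  d = (2GMr / a_tidal)^(1/3)
d = (2 × 6.674×10⁻¹¹ × (1.90 × 10²⁷) × (43700) / (8.77 × 10⁻⁵))^(1/3)
  = 5.02 × 10⁸ m

5.02 × 10⁸ m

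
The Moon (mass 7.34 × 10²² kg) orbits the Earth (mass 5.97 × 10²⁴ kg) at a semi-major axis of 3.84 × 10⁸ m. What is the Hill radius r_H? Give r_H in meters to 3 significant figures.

r_H ≈ a (m/3M)^(1/3)
    = (3.84 × 10⁸) × (7.34 × 10²² / (3 × 5.97 × 10²⁴))^(1/3)
    = 6.15 × 10⁷ m

6.15 × 10⁷ m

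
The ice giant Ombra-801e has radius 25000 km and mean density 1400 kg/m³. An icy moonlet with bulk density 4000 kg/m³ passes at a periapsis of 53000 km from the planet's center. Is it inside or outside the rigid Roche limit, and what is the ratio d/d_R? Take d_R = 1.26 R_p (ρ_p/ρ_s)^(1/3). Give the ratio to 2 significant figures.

d_R = 1.26 × (25000 km) × (1400/4000)^(1/3) = 22200 km
d/d_R = (53000) / (22200) = 2.4
Since d/d_R > 1, the body is outside the Roche limit.

outside; d/d_R ≈ 2.4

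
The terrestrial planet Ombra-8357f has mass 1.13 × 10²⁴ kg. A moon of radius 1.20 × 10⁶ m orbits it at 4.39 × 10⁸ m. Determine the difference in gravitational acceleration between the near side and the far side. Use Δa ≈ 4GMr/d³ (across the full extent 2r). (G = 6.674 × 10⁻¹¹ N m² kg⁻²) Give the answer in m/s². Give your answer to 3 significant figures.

4.28 × 10⁻⁶ m/s²

Δg = 4GMr/d³
   = 4 × (6.674 × 10⁻¹¹) × (1.13 × 10²⁴) × (1.20 × 10⁶) / (4.39 × 10⁸)³
   = 4.28 × 10⁻⁶ m/s²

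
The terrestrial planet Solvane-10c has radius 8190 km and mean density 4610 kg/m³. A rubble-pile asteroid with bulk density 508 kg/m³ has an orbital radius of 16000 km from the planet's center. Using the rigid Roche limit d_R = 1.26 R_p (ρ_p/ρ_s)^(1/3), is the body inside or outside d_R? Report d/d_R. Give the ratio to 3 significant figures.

d_R = 1.26 × (8190 km) × (4610/508)^(1/3) = 21520 km
d/d_R = (16000) / (21520) = 0.743
Since d/d_R < 1, the body is inside the Roche limit.

inside; d/d_R ≈ 0.743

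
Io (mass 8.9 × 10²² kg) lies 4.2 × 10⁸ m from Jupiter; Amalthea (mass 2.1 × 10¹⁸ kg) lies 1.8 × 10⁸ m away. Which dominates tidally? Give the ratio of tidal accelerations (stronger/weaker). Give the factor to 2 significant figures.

The tide-raising term goes as M/d³ (the gradient of a 1/d² field).
Io: (8.9 × 10²²) / (4.2 × 10⁸)³ = 1.201 × 10⁻³
Amalthea: (2.1 × 10¹⁸) / (1.8 × 10⁸)³ = 3.601 × 10⁻⁷
Ratio (larger/smaller) = 3300

Io, by a factor of ≈ 3300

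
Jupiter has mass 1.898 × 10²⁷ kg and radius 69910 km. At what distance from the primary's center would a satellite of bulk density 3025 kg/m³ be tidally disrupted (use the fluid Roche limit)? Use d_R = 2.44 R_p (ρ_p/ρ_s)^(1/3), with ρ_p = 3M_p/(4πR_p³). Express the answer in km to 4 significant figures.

ρ_p = 3M_p/(4πR_p³) = 3 × (1.898 × 10²⁷) / (4π × (6.991 × 10⁷ m)³) = 1326 kg/m³
d_R = 2.44 × 69910 km × (1326/3025)^(1/3)
    = 1.296 × 10⁵ km

1.296 × 10⁵ km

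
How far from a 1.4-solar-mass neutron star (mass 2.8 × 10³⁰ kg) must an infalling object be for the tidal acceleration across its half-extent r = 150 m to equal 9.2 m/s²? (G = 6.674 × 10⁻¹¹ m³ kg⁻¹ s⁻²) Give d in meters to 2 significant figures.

1.8 × 10⁷ m

2GMr/d³ = a_tidal  ⇒  d = (2GMr / a_tidal)^(1/3)
d = (2 × 6.674×10⁻¹¹ × (2.8 × 10³⁰) × (150) / (9.2))^(1/3)
  = 1.8 × 10⁷ m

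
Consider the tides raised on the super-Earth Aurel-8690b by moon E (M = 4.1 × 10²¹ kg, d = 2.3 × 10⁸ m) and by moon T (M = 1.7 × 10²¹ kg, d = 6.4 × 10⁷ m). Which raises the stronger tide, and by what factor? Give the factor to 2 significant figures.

Tidal stretch scales as M/d³; compute that for each body.
Moon E: (4.1 × 10²¹) / (2.3 × 10⁸)³ = 3.370 × 10⁻⁴
Moon T: (1.7 × 10²¹) / (6.4 × 10⁷)³ = 6.485 × 10⁻³
Ratio (larger/smaller) = 19

Moon T, by a factor of ≈ 19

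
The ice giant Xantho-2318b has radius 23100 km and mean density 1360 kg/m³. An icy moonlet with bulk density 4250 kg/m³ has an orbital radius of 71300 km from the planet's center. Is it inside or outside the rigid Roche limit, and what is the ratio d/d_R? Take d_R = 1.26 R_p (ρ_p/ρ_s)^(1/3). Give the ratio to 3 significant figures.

d_R = 1.26 × (23100 km) × (1360/4250)^(1/3) = 19910 km
d/d_R = (71300) / (19910) = 3.58
Since d/d_R > 1, the body is outside the Roche limit.

outside; d/d_R ≈ 3.58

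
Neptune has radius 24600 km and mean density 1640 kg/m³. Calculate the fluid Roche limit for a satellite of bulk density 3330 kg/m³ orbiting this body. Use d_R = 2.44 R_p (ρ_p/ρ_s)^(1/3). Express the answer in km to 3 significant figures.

47400 km

d_R = 2.44 × 24600 km × (1640/3330)^(1/3)
    = 47400 km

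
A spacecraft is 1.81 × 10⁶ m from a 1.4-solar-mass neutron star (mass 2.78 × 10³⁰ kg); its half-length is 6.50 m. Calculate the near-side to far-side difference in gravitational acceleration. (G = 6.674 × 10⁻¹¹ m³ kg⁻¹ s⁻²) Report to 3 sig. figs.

8.14 × 10² m/s²

Near-to-far spans 2r, so the tidal difference is twice the near-to-center value: 4GMr/d³.
Δa = 4GMr/d³
   = 4 × (6.674 × 10⁻¹¹) × (2.78 × 10³⁰) × (6.50) / (1.81 × 10⁶)³
   = 8.14 × 10² m/s²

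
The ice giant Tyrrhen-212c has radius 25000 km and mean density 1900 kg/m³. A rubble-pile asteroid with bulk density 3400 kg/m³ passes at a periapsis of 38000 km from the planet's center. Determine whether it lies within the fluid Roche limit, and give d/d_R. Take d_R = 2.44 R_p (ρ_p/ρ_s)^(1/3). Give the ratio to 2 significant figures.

inside; d/d_R ≈ 0.76

d_R = 2.44 × (25000 km) × (1900/3400)^(1/3) = 50240 km
d/d_R = (38000) / (50240) = 0.76
Since d/d_R < 1, the body is inside the Roche limit.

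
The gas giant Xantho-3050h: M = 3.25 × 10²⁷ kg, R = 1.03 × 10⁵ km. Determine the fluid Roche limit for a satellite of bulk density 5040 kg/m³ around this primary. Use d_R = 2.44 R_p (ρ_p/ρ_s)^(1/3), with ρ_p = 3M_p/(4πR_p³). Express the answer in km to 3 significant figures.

1.31 × 10⁵ km

ρ_p = 3M_p/(4πR_p³) = 3 × (3.25 × 10²⁷) / (4π × (1.03 × 10⁸ m)³) = 710 kg/m³
d_R = 2.44 × 1.03 × 10⁵ km × (710/5040)^(1/3)
    = 1.31 × 10⁵ km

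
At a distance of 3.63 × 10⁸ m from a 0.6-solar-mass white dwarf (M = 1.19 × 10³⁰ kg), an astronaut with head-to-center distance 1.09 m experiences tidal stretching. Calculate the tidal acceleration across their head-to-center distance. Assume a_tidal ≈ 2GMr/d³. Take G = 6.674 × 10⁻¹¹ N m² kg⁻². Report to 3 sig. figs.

a_tidal = 2GMr/d³
        = 2 × (6.674 × 10⁻¹¹) × (1.19 × 10³⁰) × (1.09) / (3.63 × 10⁸)³
        = 3.62 × 10⁻⁶ m/s²

3.62 × 10⁻⁶ m/s²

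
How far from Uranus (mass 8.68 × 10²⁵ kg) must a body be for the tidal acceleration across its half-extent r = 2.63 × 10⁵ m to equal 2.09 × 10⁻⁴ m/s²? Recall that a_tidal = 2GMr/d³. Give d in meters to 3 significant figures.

2GMr/d³ = a_tidal  ⇒  d = (2GMr / a_tidal)^(1/3)
d = (2 × 6.674×10⁻¹¹ × (8.68 × 10²⁵) × (2.63 × 10⁵) / (2.09 × 10⁻⁴))^(1/3)
  = 2.44 × 10⁸ m

2.44 × 10⁸ m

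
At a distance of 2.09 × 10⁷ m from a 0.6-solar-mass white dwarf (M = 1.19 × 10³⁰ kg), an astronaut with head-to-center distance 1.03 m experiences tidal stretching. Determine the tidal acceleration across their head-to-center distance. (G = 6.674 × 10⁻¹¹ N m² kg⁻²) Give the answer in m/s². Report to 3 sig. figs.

1.79 × 10⁻² m/s²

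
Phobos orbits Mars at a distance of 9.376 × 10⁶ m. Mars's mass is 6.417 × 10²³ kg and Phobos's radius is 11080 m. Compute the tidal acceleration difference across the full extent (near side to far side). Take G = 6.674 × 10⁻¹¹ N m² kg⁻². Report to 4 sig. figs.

2.303 × 10⁻³ m/s²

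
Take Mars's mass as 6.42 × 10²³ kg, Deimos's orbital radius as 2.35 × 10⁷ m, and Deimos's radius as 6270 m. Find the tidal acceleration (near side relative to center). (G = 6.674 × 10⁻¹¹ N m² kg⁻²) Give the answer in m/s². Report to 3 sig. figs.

Δg = 2GMr/d³
   = 2 × (6.674 × 10⁻¹¹) × (6.42 × 10²³) × (6270) / (2.35 × 10⁷)³
   = 4.14 × 10⁻⁵ m/s²

4.14 × 10⁻⁵ m/s²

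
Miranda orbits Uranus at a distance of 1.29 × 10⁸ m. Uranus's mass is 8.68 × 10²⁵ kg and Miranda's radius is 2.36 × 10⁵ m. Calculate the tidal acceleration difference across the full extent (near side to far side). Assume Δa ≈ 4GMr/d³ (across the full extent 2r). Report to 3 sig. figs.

2.55 × 10⁻³ m/s²

a_tidal = 4GMr/d³
        = 4 × (6.674 × 10⁻¹¹) × (8.68 × 10²⁵) × (2.36 × 10⁵) / (1.29 × 10⁸)³
        = 2.55 × 10⁻³ m/s²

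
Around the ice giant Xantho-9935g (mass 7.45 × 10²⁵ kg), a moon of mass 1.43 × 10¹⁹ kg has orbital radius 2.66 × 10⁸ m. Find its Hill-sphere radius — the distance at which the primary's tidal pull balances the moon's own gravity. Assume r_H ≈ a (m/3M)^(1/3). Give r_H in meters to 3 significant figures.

r_H ≈ a (m/3M)^(1/3)
    = (2.66 × 10⁸) × (1.43 × 10¹⁹ / (3 × 7.45 × 10²⁵))^(1/3)
    = 1.06 × 10⁶ m

1.06 × 10⁶ m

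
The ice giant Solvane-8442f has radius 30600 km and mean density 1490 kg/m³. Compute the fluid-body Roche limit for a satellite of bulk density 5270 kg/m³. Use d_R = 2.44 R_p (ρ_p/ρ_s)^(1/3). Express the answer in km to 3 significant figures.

49000 km

d_R = 2.44 × 30600 km × (1490/5270)^(1/3)
    = 49000 km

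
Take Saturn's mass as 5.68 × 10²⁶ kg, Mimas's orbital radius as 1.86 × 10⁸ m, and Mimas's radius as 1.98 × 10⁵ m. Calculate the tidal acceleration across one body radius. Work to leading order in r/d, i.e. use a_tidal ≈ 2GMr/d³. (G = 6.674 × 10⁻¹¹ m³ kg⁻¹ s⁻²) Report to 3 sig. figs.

2.33 × 10⁻³ m/s²

Δa = 2GMr/d³
   = 2 × (6.674 × 10⁻¹¹) × (5.68 × 10²⁶) × (1.98 × 10⁵) / (1.86 × 10⁸)³
   = 2.33 × 10⁻³ m/s²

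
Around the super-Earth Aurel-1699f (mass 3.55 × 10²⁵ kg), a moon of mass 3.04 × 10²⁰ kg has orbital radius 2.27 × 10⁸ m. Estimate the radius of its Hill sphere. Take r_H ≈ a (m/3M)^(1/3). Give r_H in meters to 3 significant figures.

3.22 × 10⁶ m

r_H ≈ a (m/3M)^(1/3)
    = (2.27 × 10⁸) × (3.04 × 10²⁰ / (3 × 3.55 × 10²⁵))^(1/3)
    = 3.22 × 10⁶ m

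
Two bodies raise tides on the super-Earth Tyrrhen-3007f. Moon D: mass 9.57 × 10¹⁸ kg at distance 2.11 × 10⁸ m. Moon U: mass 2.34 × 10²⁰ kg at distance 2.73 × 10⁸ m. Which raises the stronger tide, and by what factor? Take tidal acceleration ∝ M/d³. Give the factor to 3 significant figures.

The tide-raising term goes as M/d³ (the gradient of a 1/d² field).
Moon D: (9.57 × 10¹⁸) / (2.11 × 10⁸)³ = 1.019 × 10⁻⁶
Moon U: (2.34 × 10²⁰) / (2.73 × 10⁸)³ = 1.150 × 10⁻⁵
Ratio (larger/smaller) = 11.3

Moon U, by a factor of ≈ 11.3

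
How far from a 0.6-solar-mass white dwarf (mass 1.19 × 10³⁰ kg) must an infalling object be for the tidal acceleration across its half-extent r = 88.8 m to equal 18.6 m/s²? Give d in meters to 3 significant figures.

9.12 × 10⁶ m

2GMr/d³ = a_tidal  ⇒  d = (2GMr / a_tidal)^(1/3)
d = (2 × 6.674×10⁻¹¹ × (1.19 × 10³⁰) × (88.8) / (18.6))^(1/3)
  = 9.12 × 10⁶ m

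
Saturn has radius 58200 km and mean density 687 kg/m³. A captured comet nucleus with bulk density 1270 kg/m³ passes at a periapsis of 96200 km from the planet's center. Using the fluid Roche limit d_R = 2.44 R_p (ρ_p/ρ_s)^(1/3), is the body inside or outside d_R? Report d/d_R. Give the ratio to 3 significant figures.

d_R = 2.44 × (58200 km) × (687/1270)^(1/3) = 1.157 × 10⁵ km
d/d_R = (96200) / (1.157 × 10⁵) = 0.831
Since d/d_R < 1, the body is inside the Roche limit.

inside; d/d_R ≈ 0.831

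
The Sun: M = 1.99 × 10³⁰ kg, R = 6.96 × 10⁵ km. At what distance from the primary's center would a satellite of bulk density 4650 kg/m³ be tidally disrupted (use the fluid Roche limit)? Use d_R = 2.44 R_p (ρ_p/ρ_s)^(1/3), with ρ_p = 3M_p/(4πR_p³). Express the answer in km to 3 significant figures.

1.14 × 10⁶ km

ρ_p = 3M_p/(4πR_p³) = 3 × (1.99 × 10³⁰) / (4π × (6.96 × 10⁸ m)³) = 1410 kg/m³
d_R = 2.44 × 6.96 × 10⁵ km × (1410/4650)^(1/3)
    = 1.14 × 10⁶ km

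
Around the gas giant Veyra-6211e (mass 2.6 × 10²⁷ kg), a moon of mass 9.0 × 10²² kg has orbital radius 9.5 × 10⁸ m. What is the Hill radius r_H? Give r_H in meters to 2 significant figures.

2.1 × 10⁷ m

r_H ≈ a (m/3M)^(1/3)
    = (9.5 × 10⁸) × (9.0 × 10²² / (3 × 2.6 × 10²⁷))^(1/3)
    = 2.1 × 10⁷ m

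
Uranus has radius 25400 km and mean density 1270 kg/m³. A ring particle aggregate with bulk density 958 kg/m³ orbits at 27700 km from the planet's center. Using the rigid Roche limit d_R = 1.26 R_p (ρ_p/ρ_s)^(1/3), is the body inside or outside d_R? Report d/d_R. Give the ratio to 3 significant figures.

d_R = 1.26 × (25400 km) × (1270/958)^(1/3) = 35160 km
d/d_R = (27700) / (35160) = 0.788
Since d/d_R < 1, the body is inside the Roche limit.

inside; d/d_R ≈ 0.788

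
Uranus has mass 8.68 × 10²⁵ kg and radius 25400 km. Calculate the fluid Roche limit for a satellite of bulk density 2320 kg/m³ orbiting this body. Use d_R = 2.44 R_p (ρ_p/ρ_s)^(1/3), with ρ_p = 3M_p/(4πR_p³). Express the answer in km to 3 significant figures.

50600 km

ρ_p = 3M_p/(4πR_p³) = 3 × (8.68 × 10²⁵) / (4π × (2.54 × 10⁷ m)³) = 1260 kg/m³
d_R = 2.44 × 25400 km × (1260/2320)^(1/3)
    = 50600 km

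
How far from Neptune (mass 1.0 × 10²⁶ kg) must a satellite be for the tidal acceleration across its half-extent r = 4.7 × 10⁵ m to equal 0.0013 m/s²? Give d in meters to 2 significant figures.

2GMr/d³ = a_tidal  ⇒  d = (2GMr / a_tidal)^(1/3)
d = (2 × 6.674×10⁻¹¹ × (1.0 × 10²⁶) × (4.7 × 10⁵) / (0.0013))^(1/3)
  = 1.7 × 10⁸ m

1.7 × 10⁸ m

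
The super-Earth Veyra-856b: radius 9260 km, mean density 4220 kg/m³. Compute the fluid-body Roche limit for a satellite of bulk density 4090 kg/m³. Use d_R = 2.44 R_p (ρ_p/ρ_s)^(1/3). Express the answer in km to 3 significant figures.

22800 km

d_R = 2.44 × 9260 km × (4220/4090)^(1/3)
    = 22800 km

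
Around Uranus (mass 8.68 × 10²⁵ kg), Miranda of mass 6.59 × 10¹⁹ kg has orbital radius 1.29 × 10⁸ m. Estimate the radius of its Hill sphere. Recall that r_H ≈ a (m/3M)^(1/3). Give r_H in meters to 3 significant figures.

8.16 × 10⁵ m

r_H ≈ a (m/3M)^(1/3)
    = (1.29 × 10⁸) × (6.59 × 10¹⁹ / (3 × 8.68 × 10²⁵))^(1/3)
    = 8.16 × 10⁵ m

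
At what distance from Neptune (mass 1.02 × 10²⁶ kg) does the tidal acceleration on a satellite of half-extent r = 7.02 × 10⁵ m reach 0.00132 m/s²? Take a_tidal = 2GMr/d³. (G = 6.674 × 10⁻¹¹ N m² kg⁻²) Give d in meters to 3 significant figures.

2GMr/d³ = a_tidal  ⇒  d = (2GMr / a_tidal)^(1/3)
d = (2 × 6.674×10⁻¹¹ × (1.02 × 10²⁶) × (7.02 × 10⁵) / (0.00132))^(1/3)
  = 1.93 × 10⁸ m

1.93 × 10⁸ m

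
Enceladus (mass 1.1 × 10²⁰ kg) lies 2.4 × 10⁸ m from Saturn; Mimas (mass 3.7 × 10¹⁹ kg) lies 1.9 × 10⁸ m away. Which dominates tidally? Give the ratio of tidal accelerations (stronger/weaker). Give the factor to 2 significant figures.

The tide-raising term goes as M/d³ (the gradient of a 1/d² field).
Enceladus: (1.1 × 10²⁰) / (2.4 × 10⁸)³ = 7.957 × 10⁻⁶
Mimas: (3.7 × 10¹⁹) / (1.9 × 10⁸)³ = 5.394 × 10⁻⁶
Ratio (larger/smaller) = 1.5

Enceladus, by a factor of ≈ 1.5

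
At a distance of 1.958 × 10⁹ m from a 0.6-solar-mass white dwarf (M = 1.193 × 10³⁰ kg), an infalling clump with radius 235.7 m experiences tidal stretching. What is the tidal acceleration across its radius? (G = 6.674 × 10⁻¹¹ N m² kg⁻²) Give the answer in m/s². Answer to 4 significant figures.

Δa = 2GMr/d³
   = 2 × (6.674 × 10⁻¹¹) × (1.193 × 10³⁰) × (235.7) / (1.958 × 10⁹)³
   = 5.000 × 10⁻⁶ m/s²

5.000 × 10⁻⁶ m/s²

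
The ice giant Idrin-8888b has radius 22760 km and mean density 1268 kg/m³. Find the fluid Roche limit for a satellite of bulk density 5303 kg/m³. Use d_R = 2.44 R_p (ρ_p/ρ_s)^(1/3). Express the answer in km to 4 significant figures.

34470 km

d_R = 2.44 × 22760 km × (1268/5303)^(1/3)
    = 34470 km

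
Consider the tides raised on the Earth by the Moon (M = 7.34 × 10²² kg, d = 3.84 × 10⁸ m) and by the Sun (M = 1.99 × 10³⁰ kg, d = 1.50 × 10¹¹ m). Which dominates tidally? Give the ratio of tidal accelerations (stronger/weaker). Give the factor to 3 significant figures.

Tidal stretch scales as M/d³; compute that for each body.
The Moon: (7.34 × 10²²) / (3.84 × 10⁸)³ = 1.296 × 10⁻³
The Sun: (1.99 × 10³⁰) / (1.50 × 10¹¹)³ = 5.896 × 10⁻⁴
Ratio (larger/smaller) = 2.20

The Moon, by a factor of ≈ 2.20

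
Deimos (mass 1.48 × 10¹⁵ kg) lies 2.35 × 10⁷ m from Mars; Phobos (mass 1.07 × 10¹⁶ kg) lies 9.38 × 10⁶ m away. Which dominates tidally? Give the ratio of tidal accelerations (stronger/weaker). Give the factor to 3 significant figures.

Phobos, by a factor of ≈ 114

Tidal acceleration ∝ M/d³, so compare M/d³ for each.
Deimos: (1.48 × 10¹⁵) / (2.35 × 10⁷)³ = 1.140 × 10⁻⁷
Phobos: (1.07 × 10¹⁶) / (9.38 × 10⁶)³ = 1.297 × 10⁻⁵
Ratio (larger/smaller) = 114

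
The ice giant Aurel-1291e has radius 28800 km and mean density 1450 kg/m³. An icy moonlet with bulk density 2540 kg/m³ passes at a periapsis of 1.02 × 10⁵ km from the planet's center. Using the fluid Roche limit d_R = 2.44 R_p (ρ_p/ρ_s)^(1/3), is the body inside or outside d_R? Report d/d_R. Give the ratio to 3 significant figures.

d_R = 2.44 × (28800 km) × (1450/2540)^(1/3) = 58290 km
d/d_R = (1.02 × 10⁵) / (58290) = 1.75
Since d/d_R > 1, the body is outside the Roche limit.

outside; d/d_R ≈ 1.75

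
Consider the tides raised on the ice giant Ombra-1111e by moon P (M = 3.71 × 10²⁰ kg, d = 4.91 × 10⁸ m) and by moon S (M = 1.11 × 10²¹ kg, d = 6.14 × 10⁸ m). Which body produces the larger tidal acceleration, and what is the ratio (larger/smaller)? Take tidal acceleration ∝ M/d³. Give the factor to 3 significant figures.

Moon S, by a factor of ≈ 1.53

Tidal acceleration ∝ M/d³, so compare M/d³ for each.
Moon P: (3.71 × 10²⁰) / (4.91 × 10⁸)³ = 3.134 × 10⁻⁶
Moon S: (1.11 × 10²¹) / (6.14 × 10⁸)³ = 4.795 × 10⁻⁶
Ratio (larger/smaller) = 1.53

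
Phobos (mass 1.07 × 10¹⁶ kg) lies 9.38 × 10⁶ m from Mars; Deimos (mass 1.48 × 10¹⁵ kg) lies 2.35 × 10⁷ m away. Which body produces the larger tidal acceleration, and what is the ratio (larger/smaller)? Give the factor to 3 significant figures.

The tide-raising term goes as M/d³ (the gradient of a 1/d² field).
Phobos: (1.07 × 10¹⁶) / (9.38 × 10⁶)³ = 1.297 × 10⁻⁵
Deimos: (1.48 × 10¹⁵) / (2.35 × 10⁷)³ = 1.140 × 10⁻⁷
Ratio (larger/smaller) = 114

Phobos, by a factor of ≈ 114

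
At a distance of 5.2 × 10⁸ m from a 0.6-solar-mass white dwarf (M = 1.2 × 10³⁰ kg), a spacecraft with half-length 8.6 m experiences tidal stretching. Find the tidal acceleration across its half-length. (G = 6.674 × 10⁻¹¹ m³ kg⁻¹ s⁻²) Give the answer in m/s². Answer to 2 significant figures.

Δg = 2GMr/d³
   = 2 × (6.674 × 10⁻¹¹) × (1.2 × 10³⁰) × (8.6) / (5.2 × 10⁸)³
   = 9.8 × 10⁻⁶ m/s²

9.8 × 10⁻⁶ m/s²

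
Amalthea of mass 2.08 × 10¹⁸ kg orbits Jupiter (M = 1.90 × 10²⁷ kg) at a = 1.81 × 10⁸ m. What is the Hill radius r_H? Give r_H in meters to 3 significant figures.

r_H ≈ a (m/3M)^(1/3)
    = (1.81 × 10⁸) × (2.08 × 10¹⁸ / (3 × 1.90 × 10²⁷))^(1/3)
    = 1.29 × 10⁵ m

1.29 × 10⁵ m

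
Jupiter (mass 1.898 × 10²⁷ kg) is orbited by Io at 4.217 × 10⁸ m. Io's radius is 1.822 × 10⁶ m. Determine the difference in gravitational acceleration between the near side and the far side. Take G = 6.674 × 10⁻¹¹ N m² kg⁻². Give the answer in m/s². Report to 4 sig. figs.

1.231 × 10⁻² m/s²

The field gradient is 2GM/d³; across the full diameter 2r the difference is 4GMr/d³.
Δg = 4GMr/d³
   = 4 × (6.674 × 10⁻¹¹) × (1.898 × 10²⁷) × (1.822 × 10⁶) / (4.217 × 10⁸)³
   = 1.231 × 10⁻² m/s²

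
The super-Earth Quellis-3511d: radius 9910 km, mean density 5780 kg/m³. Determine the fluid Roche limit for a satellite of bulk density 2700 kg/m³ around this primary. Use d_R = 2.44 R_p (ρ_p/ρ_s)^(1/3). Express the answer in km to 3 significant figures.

31200 km

d_R = 2.44 × 9910 km × (5780/2700)^(1/3)
    = 31200 km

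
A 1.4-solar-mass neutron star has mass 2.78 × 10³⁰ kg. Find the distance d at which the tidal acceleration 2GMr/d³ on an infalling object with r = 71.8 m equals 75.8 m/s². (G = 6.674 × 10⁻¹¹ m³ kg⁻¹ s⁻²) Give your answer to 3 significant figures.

2GMr/d³ = a_tidal  ⇒  d = (2GMr / a_tidal)^(1/3)
d = (2 × 6.674×10⁻¹¹ × (2.78 × 10³⁰) × (71.8) / (75.8))^(1/3)
  = 7.06 × 10⁶ m

7.06 × 10⁶ m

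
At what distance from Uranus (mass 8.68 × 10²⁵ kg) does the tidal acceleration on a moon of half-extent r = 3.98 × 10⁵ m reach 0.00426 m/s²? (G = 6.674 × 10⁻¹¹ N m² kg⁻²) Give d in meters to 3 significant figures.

1.03 × 10⁸ m

2GMr/d³ = a_tidal  ⇒  d = (2GMr / a_tidal)^(1/3)
d = (2 × 6.674×10⁻¹¹ × (8.68 × 10²⁵) × (3.98 × 10⁵) / (0.00426))^(1/3)
  = 1.03 × 10⁸ m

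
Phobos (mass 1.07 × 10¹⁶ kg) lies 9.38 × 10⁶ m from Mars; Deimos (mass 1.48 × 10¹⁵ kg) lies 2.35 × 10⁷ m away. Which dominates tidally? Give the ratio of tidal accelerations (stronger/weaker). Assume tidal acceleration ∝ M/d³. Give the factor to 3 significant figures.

Tidal stretch scales as M/d³; compute that for each body.
Phobos: (1.07 × 10¹⁶) / (9.38 × 10⁶)³ = 1.297 × 10⁻⁵
Deimos: (1.48 × 10¹⁵) / (2.35 × 10⁷)³ = 1.140 × 10⁻⁷
Ratio (larger/smaller) = 114

Phobos, by a factor of ≈ 114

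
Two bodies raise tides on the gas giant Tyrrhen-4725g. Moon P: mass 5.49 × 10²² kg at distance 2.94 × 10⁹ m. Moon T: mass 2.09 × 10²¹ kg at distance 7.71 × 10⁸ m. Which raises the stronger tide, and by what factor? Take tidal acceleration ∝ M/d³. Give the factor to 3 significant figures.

Moon T, by a factor of ≈ 2.11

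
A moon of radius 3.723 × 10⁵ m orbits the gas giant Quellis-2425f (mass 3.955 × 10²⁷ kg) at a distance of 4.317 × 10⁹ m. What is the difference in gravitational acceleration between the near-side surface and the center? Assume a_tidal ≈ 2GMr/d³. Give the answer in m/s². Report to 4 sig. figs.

2.443 × 10⁻⁶ m/s²

Δg = 2GMr/d³
   = 2 × (6.674 × 10⁻¹¹) × (3.955 × 10²⁷) × (3.723 × 10⁵) / (4.317 × 10⁹)³
   = 2.443 × 10⁻⁶ m/s²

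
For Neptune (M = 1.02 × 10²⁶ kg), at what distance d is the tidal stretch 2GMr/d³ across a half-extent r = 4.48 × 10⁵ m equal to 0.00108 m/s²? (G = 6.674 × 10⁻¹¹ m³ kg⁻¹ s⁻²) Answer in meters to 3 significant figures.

2GMr/d³ = a_tidal  ⇒  d = (2GMr / a_tidal)^(1/3)
d = (2 × 6.674×10⁻¹¹ × (1.02 × 10²⁶) × (4.48 × 10⁵) / (0.00108))^(1/3)
  = 1.78 × 10⁸ m

1.78 × 10⁸ m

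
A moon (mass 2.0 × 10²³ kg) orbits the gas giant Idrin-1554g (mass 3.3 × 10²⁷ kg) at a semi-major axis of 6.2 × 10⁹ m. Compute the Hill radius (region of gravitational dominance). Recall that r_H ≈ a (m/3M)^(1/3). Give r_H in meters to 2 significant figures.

r_H ≈ a (m/3M)^(1/3)
    = (6.2 × 10⁹) × (2.0 × 10²³ / (3 × 3.3 × 10²⁷))^(1/3)
    = 1.7 × 10⁸ m

1.7 × 10⁸ m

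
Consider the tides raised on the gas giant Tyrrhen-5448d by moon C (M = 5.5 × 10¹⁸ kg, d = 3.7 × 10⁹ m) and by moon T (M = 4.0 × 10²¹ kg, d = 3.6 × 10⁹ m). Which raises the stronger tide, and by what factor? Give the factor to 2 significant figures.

Moon T, by a factor of ≈ 790

Tidal stretch scales as M/d³; compute that for each body.
Moon C: (5.5 × 10¹⁸) / (3.7 × 10⁹)³ = 1.086 × 10⁻¹⁰
Moon T: (4.0 × 10²¹) / (3.6 × 10⁹)³ = 8.573 × 10⁻⁸
Ratio (larger/smaller) = 790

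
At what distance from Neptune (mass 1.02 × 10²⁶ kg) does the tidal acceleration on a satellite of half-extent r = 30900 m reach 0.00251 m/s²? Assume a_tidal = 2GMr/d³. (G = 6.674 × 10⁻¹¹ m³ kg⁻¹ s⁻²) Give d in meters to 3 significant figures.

2GMr/d³ = a_tidal  ⇒  d = (2GMr / a_tidal)^(1/3)
d = (2 × 6.674×10⁻¹¹ × (1.02 × 10²⁶) × (30900) / (0.00251))^(1/3)
  = 5.51 × 10⁷ m

5.51 × 10⁷ m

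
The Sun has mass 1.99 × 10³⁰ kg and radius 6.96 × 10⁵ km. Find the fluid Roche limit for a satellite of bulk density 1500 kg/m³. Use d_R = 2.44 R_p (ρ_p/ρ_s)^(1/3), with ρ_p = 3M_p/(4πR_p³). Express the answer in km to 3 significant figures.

1.66 × 10⁶ km

ρ_p = 3M_p/(4πR_p³) = 3 × (1.99 × 10³⁰) / (4π × (6.96 × 10⁸ m)³) = 1410 kg/m³
d_R = 2.44 × 6.96 × 10⁵ km × (1410/1500)^(1/3)
    = 1.66 × 10⁶ km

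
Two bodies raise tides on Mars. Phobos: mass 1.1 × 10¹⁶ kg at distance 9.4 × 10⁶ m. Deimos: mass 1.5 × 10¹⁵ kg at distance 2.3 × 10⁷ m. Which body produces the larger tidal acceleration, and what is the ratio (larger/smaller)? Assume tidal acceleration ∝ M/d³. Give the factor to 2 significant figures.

Phobos, by a factor of ≈ 110

Tidal acceleration ∝ M/d³, so compare M/d³ for each.
Phobos: (1.1 × 10¹⁶) / (9.4 × 10⁶)³ = 1.324 × 10⁻⁵
Deimos: (1.5 × 10¹⁵) / (2.3 × 10⁷)³ = 1.233 × 10⁻⁷
Ratio (larger/smaller) = 110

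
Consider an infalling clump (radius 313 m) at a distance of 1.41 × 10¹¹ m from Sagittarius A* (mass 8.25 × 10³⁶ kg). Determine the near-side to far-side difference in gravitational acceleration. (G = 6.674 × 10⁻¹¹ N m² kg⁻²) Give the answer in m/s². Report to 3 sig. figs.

Δa = 4GMr/d³
   = 4 × (6.674 × 10⁻¹¹) × (8.25 × 10³⁶) × (313) / (1.41 × 10¹¹)³
   = 2.46 × 10⁻⁴ m/s²

2.46 × 10⁻⁴ m/s²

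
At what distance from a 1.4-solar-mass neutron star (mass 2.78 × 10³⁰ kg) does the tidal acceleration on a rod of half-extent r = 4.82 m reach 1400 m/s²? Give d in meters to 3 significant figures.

2GMr/d³ = a_tidal  ⇒  d = (2GMr / a_tidal)^(1/3)
d = (2 × 6.674×10⁻¹¹ × (2.78 × 10³⁰) × (4.82) / (1400))^(1/3)
  = 1.09 × 10⁶ m

1.09 × 10⁶ m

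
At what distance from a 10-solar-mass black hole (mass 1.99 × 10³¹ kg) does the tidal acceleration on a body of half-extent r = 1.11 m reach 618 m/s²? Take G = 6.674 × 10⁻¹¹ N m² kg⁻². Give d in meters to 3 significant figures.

2GMr/d³ = a_tidal  ⇒  d = (2GMr / a_tidal)^(1/3)
d = (2 × 6.674×10⁻¹¹ × (1.99 × 10³¹) × (1.11) / (618))^(1/3)
  = 1.68 × 10⁶ m

1.68 × 10⁶ m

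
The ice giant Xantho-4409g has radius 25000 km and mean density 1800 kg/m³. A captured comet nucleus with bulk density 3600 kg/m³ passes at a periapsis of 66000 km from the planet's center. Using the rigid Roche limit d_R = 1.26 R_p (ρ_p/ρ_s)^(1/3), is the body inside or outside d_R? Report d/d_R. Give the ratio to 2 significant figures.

d_R = 1.26 × (25000 km) × (1800/3600)^(1/3) = 25000 km
d/d_R = (66000) / (25000) = 2.6
Since d/d_R > 1, the body is outside the Roche limit.

outside; d/d_R ≈ 2.6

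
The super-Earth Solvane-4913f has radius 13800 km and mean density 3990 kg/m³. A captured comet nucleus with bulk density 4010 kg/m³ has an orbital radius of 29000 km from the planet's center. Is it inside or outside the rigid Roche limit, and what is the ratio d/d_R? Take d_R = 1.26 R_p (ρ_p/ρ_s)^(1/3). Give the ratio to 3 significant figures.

outside; d/d_R ≈ 1.67

d_R = 1.26 × (13800 km) × (3990/4010)^(1/3) = 17360 km
d/d_R = (29000) / (17360) = 1.67
Since d/d_R > 1, the body is outside the Roche limit.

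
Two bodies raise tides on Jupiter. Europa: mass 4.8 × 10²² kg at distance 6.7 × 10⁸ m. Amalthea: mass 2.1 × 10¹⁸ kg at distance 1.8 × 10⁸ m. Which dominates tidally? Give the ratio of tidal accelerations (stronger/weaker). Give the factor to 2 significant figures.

Europa, by a factor of ≈ 440

Compare M/d³ for the two perturbers:
Europa: (4.8 × 10²²) / (6.7 × 10⁸)³ = 1.596 × 10⁻⁴
Amalthea: (2.1 × 10¹⁸) / (1.8 × 10⁸)³ = 3.601 × 10⁻⁷
Ratio (larger/smaller) = 440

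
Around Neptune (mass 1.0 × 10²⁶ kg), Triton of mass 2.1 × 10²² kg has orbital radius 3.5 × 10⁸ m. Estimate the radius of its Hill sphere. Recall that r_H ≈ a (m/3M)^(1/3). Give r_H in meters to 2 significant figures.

1.4 × 10⁷ m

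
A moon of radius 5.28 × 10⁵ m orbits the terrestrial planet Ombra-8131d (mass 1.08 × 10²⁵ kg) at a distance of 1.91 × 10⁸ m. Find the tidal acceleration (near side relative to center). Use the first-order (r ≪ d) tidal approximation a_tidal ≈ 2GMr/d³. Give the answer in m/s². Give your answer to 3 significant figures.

Δa = 2GMr/d³
   = 2 × (6.674 × 10⁻¹¹) × (1.08 × 10²⁵) × (5.28 × 10⁵) / (1.91 × 10⁸)³
   = 1.09 × 10⁻⁴ m/s²

1.09 × 10⁻⁴ m/s²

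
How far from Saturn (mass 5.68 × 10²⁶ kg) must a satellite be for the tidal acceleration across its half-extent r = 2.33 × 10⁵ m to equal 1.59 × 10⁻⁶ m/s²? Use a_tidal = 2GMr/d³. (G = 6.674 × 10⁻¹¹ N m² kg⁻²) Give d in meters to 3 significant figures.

2.23 × 10⁹ m

2GMr/d³ = a_tidal  ⇒  d = (2GMr / a_tidal)^(1/3)
d = (2 × 6.674×10⁻¹¹ × (5.68 × 10²⁶) × (2.33 × 10⁵) / (1.59 × 10⁻⁶))^(1/3)
  = 2.23 × 10⁹ m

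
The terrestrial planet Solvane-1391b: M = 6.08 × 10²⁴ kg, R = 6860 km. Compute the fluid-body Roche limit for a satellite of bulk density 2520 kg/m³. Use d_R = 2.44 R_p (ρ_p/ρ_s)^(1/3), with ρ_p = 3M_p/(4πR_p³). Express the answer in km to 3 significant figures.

ρ_p = 3M_p/(4πR_p³) = 3 × (6.08 × 10²⁴) / (4π × (6.86 × 10⁶ m)³) = 4500 kg/m³
d_R = 2.44 × 6860 km × (4500/2520)^(1/3)
    = 20300 km

20300 km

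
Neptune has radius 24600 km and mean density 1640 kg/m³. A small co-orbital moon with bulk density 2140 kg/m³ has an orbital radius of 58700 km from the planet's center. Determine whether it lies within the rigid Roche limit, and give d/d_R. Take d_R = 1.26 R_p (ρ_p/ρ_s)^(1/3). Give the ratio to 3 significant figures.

outside; d/d_R ≈ 2.07

d_R = 1.26 × (24600 km) × (1640/2140)^(1/3) = 28360 km
d/d_R = (58700) / (28360) = 2.07
Since d/d_R > 1, the body is outside the Roche limit.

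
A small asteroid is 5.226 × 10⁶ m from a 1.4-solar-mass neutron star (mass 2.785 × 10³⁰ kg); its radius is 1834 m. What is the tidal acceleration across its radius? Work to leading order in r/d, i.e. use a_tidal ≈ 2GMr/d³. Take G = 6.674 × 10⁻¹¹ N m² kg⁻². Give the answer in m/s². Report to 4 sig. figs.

a_tidal = 2GMr/d³
        = 2 × (6.674 × 10⁻¹¹) × (2.785 × 10³⁰) × (1834) / (5.226 × 10⁶)³
        = 4.777 × 10³ m/s²

4.777 × 10³ m/s²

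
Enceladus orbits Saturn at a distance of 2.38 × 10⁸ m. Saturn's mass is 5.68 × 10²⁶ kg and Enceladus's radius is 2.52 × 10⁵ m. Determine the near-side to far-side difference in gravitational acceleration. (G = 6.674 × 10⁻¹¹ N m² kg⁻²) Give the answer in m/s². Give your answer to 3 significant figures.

The field gradient is 2GM/d³; across the full diameter 2r the difference is 4GMr/d³.
a_tidal = 4GMr/d³
        = 4 × (6.674 × 10⁻¹¹) × (5.68 × 10²⁶) × (2.52 × 10⁵) / (2.38 × 10⁸)³
        = 2.83 × 10⁻³ m/s²

2.83 × 10⁻³ m/s²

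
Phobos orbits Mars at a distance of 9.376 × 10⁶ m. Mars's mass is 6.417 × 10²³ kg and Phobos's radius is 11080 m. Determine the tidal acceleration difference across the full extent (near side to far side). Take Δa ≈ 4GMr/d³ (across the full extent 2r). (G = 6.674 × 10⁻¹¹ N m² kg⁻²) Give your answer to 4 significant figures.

2.303 × 10⁻³ m/s²

Δa = 4GMr/d³
   = 4 × (6.674 × 10⁻¹¹) × (6.417 × 10²³) × (11080) / (9.376 × 10⁶)³
   = 2.303 × 10⁻³ m/s²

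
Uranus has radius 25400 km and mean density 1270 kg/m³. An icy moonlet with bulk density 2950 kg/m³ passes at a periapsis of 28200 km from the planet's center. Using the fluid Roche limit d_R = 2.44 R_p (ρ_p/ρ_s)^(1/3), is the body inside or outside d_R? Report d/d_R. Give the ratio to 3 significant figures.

inside; d/d_R ≈ 0.603

d_R = 2.44 × (25400 km) × (1270/2950)^(1/3) = 46800 km
d/d_R = (28200) / (46800) = 0.603
Since d/d_R < 1, the body is inside the Roche limit.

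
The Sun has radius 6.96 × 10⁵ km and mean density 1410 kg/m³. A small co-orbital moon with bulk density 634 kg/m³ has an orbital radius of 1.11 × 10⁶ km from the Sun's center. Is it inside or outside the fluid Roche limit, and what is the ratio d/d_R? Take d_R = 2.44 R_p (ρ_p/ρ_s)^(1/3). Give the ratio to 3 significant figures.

d_R = 2.44 × (6.96 × 10⁵ km) × (1410/634)^(1/3) = 2.217 × 10⁶ km
d/d_R = (1.11 × 10⁶) / (2.217 × 10⁶) = 0.501
Since d/d_R < 1, the body is inside the Roche limit.

inside; d/d_R ≈ 0.501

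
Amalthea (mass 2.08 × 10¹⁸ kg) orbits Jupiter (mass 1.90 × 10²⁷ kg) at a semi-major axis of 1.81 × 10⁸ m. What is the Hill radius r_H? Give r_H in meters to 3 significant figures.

1.29 × 10⁵ m

r_H ≈ a (m/3M)^(1/3)
    = (1.81 × 10⁸) × (2.08 × 10¹⁸ / (3 × 1.90 × 10²⁷))^(1/3)
    = 1.29 × 10⁵ m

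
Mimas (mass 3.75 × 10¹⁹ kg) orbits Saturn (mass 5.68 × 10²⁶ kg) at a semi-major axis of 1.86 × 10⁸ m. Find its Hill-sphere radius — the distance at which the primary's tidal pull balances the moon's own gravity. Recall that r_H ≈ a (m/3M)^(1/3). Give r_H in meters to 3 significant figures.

r_H ≈ a (m/3M)^(1/3)
    = (1.86 × 10⁸) × (3.75 × 10¹⁹ / (3 × 5.68 × 10²⁶))^(1/3)
    = 5.21 × 10⁵ m

5.21 × 10⁵ m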